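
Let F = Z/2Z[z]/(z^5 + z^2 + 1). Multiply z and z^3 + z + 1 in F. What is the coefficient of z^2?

Multiply in Z/2Z[z]: (z)·(z^3 + z + 1) = z^4 + z^2 + z.
Reduced: z^4 + z^2 + z.

1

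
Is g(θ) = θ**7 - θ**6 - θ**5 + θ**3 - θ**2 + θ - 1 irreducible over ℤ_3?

Yes

Check for roots in ℤ_3: g(0) = 2; g(1) = 2; g(2) = 1.
No roots, so no linear factors.
Monic irreducibles of degree 2 over GF(3): θ**2 + 1, θ**2 + θ - 1, θ**2 - θ - 1.
None of them divide g (all give nonzero remainder).
Degree-3 irreducible divisors: test the 8 monic irreducibles of degree 3 over GF(3).
None of them divide g (all give nonzero remainder).
No irreducible factor of degree ≤ 3 exists, so g is irreducible over GF(3).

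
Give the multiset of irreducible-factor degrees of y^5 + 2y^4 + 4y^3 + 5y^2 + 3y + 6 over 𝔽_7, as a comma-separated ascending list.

Write g(y) = y^5 + 2y^4 + 4y^3 + 5y^2 + 3y + 6.
Linear factors from roots: (y + 6), (y + 3).
Complete factorization: g(y) = (y + 3)·(y + 6)·(y^3 + 5).
Factor degrees with multiplicity: 1 + 1 + 3 = 5.

1, 1, 3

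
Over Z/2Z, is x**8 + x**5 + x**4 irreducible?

Write m(x) = x**8 + x**5 + x**4.
Check for roots in Z/2Z: m(0) = 0 → root; m(1) = 1.
m(0) = 0, so (x) divides m(x); m is reducible.

No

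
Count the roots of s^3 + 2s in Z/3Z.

Write g(s) = s^3 + 2s.
Evaluate at each of the 3 elements of Z/3Z:
g(0) = 0 → root; g(1) = 0 → root; g(2) = 0 → root.
Roots: {0, 1, 2}.

3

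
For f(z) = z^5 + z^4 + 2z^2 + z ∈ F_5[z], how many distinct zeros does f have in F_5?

3

Evaluate at each of the 5 elements of F_5:
f(0) = 0 → root; f(1) = 0 → root; f(2) = 3; f(3) = 0 → root; f(4) = 1.
Roots: {0, 1, 3}.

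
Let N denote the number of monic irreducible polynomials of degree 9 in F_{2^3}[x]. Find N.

The number of monic irreducibles of degree 9 over GF(8) is (1/9)·Σ_{d∣9} μ(9/d) 8^d.
Divisors of 9: 1, 3, 9; μ(9/d) for each: 0, -1, 1.
Σ = − 8^3 + 8^9 = 134217216.
N = 134217216/9 = 14913024.

14913024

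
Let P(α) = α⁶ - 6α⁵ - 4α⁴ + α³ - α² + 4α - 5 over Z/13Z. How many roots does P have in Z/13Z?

Evaluate at each of the 13 elements of Z/13Z:
P(0) = 8; P(1) = 3; P(2) = 10; P(3) = 12; P(4) = 3; P(5) = 2; P(6) = 7; P(7) = 6; P(8) = 6; P(9) = 2; P(10) = 3; P(11) = 11; P(12) = 5.
No element is a root.

0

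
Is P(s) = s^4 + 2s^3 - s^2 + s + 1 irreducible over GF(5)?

No

Check for roots in GF(5): P(0) = 1; P(1) = 4; P(2) = 1; P(3) = 0 → root; P(4) = 3.
P(3) = 0, so (s − 3) divides P(s); P is reducible.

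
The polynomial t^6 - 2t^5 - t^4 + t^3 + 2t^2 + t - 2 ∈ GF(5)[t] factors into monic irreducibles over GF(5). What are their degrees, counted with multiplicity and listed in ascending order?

1, 1, 1, 1, 2

Write f(t) = t^6 - 2t^5 - t^4 + t^3 + 2t^2 + t - 2.
Roots in GF(5): f(0) = 3; f(1) = 0 → root; f(2) = 0 → root; f(3) = 3; f(4) = 0 → root.
Linear factors from roots: (t - 1), (t - 2), (t + 1).
Complete factorization: f(t) = (t + 1)·(t - 2)·(t - 1)^2·(t^2 + t + 1).
Factor degrees with multiplicity: 1 + 1 + 1 + 1 + 2 = 6.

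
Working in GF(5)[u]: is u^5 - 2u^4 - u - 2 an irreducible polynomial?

Write f(u) = u^5 - 2u^4 - u - 2.
Check for roots in GF(5): f(0) = 3; f(1) = 1; f(2) = 1; f(3) = 1; f(4) = 1.
No roots, so no linear factors.
Degree-2 irreducible divisors: test the 10 monic irreducibles of degree 2 over GF(5).
None of them divide f (all give nonzero remainder).
No irreducible factor of degree ≤ 2 exists, so f is irreducible over GF(5).

Yes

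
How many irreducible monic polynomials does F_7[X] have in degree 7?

117648

x^(7^7) − x is the product of all monic irreducibles of degree dividing 7; Möbius inversion gives N = (1/7) Σ μ(7/d)·7^d.
Divisors of 7: 1, 7; μ(7/d) for each: -1, 1.
Σ = − 7^1 + 7^7 = 823536.
N = 823536/7 = 117648.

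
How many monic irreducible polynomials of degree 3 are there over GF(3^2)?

240

Gauss's count: N_{9}(3) = (1/3) Σ_{d|3} μ(3/d)·9^d.
Divisors of 3: 1, 3; μ(3/d) for each: -1, 1.
Σ = − 9^1 + 9^3 = 720.
N = 720/3 = 240.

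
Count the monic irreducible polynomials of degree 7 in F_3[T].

312

By the necklace-counting formula, N_3(7) = (1/7) Σ_{d|7} μ(7/d)·3^d.
Divisors of 7: 1, 7; μ(7/d) for each: -1, 1.
Σ = − 3^1 + 3^7 = 2184.
N = 2184/7 = 312.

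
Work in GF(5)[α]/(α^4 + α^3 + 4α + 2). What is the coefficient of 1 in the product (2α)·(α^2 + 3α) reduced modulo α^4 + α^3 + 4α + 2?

0

Multiply in GF(5)[α]: (2α)·(α^2 + 3α) = 2α^3 + α^2.
Reduced: 2α^3 + α^2.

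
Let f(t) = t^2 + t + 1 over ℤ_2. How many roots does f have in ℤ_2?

Evaluate at each of the 2 elements of ℤ_2:
f(0) = 1; f(1) = 1.
No element is a root.

0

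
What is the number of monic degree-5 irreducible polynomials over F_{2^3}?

x^(8^5) − x is the product of all monic irreducibles of degree dividing 5; Möbius inversion gives N = (1/5) Σ μ(5/d)·8^d.
Divisors of 5: 1, 5; μ(5/d) for each: -1, 1.
Σ = − 8^1 + 8^5 = 32760.
N = 32760/5 = 6552.

6552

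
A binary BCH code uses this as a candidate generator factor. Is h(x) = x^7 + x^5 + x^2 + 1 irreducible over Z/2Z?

No

Check for roots in Z/2Z: h(0) = 1; h(1) = 0 → root.
h(1) = 0, so (x − 1) divides h(x); h is reducible.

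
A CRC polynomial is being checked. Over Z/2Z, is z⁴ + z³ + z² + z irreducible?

No

Write f(z) = z⁴ + z³ + z² + z.
Check for roots in Z/2Z: f(0) = 0 → root; f(1) = 0 → root.
f(0) = 0, so (z) divides f(z); f is reducible.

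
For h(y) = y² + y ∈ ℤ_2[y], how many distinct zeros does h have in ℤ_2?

2

Evaluate at each of the 2 elements of ℤ_2:
h(0) = 0 → root; h(1) = 0 → root.
Roots: {0, 1}.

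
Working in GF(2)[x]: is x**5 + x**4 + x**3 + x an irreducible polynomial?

Write m(x) = x**5 + x**4 + x**3 + x.
Check for roots in GF(2): m(0) = 0 → root; m(1) = 0 → root.
m(0) = 0, so (x) divides m(x); m is reducible.

No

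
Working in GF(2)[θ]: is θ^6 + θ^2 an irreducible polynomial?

Write h(θ) = θ^6 + θ^2.
Check for roots in GF(2): h(0) = 0 → root; h(1) = 0 → root.
h(0) = 0, so (θ) divides h(θ); h is reducible.

No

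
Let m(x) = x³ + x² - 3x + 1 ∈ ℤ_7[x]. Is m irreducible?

No

Check for roots in ℤ_7: m(0) = 1; m(1) = 0 → root; m(2) = 0 → root; m(3) = 0 → root; m(4) = 6; m(5) = 3; m(6) = 4.
m(1) = 0, so (x − 1) divides m(x); m is reducible.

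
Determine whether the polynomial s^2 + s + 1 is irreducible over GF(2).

Yes

Write g(s) = s^2 + s + 1.
Check for roots in GF(2): g(0) = 1; g(1) = 1.
No roots. A degree-2 polynomial over a field with no linear factor is irreducible.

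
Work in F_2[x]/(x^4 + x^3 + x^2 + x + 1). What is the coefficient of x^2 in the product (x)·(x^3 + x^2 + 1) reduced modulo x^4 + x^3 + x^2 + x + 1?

1

Multiply in F_2[x]: (x)·(x^3 + x^2 + 1) = x^4 + x^3 + x.
Reduce using x^4 ≡ x^3 + x^2 + x + 1 (mod x^4 + x^3 + x^2 + x + 1).
Reduced: x^2 + 1.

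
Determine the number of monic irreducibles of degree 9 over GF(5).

217000

By the necklace-counting formula, N_5(9) = (1/9) Σ_{d|9} μ(9/d)·5^d.
Divisors of 9: 1, 3, 9; μ(9/d) for each: 0, -1, 1.
Σ = − 5^3 + 5^9 = 1953000.
N = 1953000/9 = 217000.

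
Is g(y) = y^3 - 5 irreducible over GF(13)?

Check each element of GF(13) for a root: g(0)=8, g(1)=9, g(2)=3, g(3)=9, g(4)=7, g(5)=3, g(6)=3, g(7)=0, g(8)=0, g(9)=9, g(10)=7, g(11)=0, g(12)=7.
g(7) = 0, so (y − 7) divides g(y); g is reducible.

No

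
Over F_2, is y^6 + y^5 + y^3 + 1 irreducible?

No

Write h(y) = y^6 + y^5 + y^3 + 1.
Check for roots in F_2: h(0) = 1; h(1) = 0 → root.
h(1) = 0, so (y − 1) divides h(y); h is reducible.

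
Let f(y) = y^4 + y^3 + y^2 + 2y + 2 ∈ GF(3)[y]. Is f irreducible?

Yes

Check for roots in GF(3): f(0) = 2; f(1) = 1; f(2) = 1.
No roots, so no linear factors.
Monic irreducibles of degree 2 over GF(3): y^2 + 1, y^2 + y + 2, y^2 + 2y + 2.
None of them divide f (all give nonzero remainder).
No irreducible factor of degree ≤ 2 exists, so f is irreducible over GF(3).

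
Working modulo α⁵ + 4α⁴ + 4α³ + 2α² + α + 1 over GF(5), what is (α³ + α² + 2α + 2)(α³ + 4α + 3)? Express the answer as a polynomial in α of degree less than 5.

4α^4 + 4α^3 + α^2 + α + 4

Multiply in GF(5)[α]: (α³ + α² + 2α + 2)·(α³ + 4α + 3) = α⁶ + α⁵ + α⁴ + 4α³ + α² + 4α + 1.
Reduce using α⁵ ≡ α⁴ + α³ + 3α² + 4α + 4 (mod α⁵ + 4α⁴ + 4α³ + 2α² + α + 1).
Reduced: 4α⁴ + 4α³ + α² + α + 4.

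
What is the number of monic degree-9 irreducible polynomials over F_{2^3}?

By the necklace-counting formula, N_8(9) = (1/9) Σ_{d|9} μ(9/d)·8^d.
Divisors of 9: 1, 3, 9; μ(9/d) for each: 0, -1, 1.
Σ = − 8^3 + 8^9 = 134217216.
N = 134217216/9 = 14913024.

14913024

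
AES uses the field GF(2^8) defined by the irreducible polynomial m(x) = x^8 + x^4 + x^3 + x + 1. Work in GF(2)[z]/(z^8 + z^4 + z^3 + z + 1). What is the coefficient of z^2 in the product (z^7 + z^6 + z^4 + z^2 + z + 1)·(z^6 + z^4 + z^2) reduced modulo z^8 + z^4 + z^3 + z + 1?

Multiply in GF(2)[z]: (z^7 + z^6 + z^4 + z^2 + z + 1)·(z^6 + z^4 + z^2) = z^13 + z^12 + z^11 + z^9 + z^8 + z^7 + z^6 + z^5 + z^3 + z^2.
Reduce using z^8 ≡ z^4 + z^3 + z + 1 (mod z^8 + z^4 + z^3 + z + 1).
Reduced: z^7 + z^6 + z^5 + z^4 + z^3 + z^2 + z + 1.

1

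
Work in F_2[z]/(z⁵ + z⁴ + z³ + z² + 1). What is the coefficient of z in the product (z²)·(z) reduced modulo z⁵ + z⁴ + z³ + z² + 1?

Multiply in F_2[z]: (z²)·(z) = z³.
Reduced: z³.

0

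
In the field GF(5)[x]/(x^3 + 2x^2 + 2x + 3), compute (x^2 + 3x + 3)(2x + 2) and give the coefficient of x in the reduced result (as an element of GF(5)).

3

Multiply in GF(5)[x]: (x^2 + 3x + 3)·(2x + 2) = 2x^3 + 3x^2 + 2x + 1.
Reduce using x^3 ≡ 3x^2 + 3x + 2 (mod x^3 + 2x^2 + 2x + 3).
Reduced: 4x^2 + 3x.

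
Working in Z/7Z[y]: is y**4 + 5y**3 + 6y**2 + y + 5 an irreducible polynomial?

Write P(y) = y**4 + 5y**3 + 6y**2 + y + 5.
Check for roots in Z/7Z: P(0) = 5; P(1) = 4; P(2) = 3; P(3) = 5; P(4) = 2; P(5) = 3; P(6) = 6.
No roots, so no linear factors.
Degree-2 irreducible divisors: test the 21 monic irreducibles of degree 2 over GF(7).
None of them divide P (all give nonzero remainder).
No irreducible factor of degree ≤ 2 exists, so P is irreducible over GF(7).

Yes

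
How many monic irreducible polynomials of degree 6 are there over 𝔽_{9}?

88440

x^(9^6) − x is the product of all monic irreducibles of degree dividing 6; Möbius inversion gives N = (1/6) Σ μ(6/d)·9^d.
Divisors of 6: 1, 2, 3, 6; μ(6/d) for each: 1, -1, -1, 1.
Σ = 9^1 − 9^2 − 9^3 + 9^6 = 530640.
N = 530640/6 = 88440.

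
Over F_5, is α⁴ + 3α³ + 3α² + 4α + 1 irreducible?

Write g(α) = α⁴ + 3α³ + 3α² + 4α + 1.
Check for roots in F_5: g(0) = 1; g(1) = 2; g(2) = 1; g(3) = 2; g(4) = 3.
No roots, so no linear factors.
Degree-2 irreducible divisors: test the 10 monic irreducibles of degree 2 over GF(5).
None of them divide g (all give nonzero remainder).
No irreducible factor of degree ≤ 2 exists, so g is irreducible over GF(5).

Yes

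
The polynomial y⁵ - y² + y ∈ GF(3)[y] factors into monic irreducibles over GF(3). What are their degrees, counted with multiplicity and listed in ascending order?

1, 1, 3

Write f(y) = y⁵ - y² + y.
Roots in GF(3): f(0) = 0 → root; f(1) = 1; f(2) = 0 → root.
Linear factors from roots: (y), (y + 1).
Complete factorization: f(y) = (y)·(y + 1)·(y³ - y² + y + 1).
Factor degrees with multiplicity: 1 + 1 + 3 = 5.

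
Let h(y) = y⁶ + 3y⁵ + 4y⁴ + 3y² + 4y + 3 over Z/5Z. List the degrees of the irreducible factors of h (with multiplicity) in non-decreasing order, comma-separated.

Roots in Z/5Z: h(0) = 3; h(1) = 3; h(2) = 2; h(3) = 4; h(4) = 4.
Complete factorization: h(y) = (y⁶ + 3y⁵ + 4y⁴ + 3y² + 4y + 3).
Factor degrees with multiplicity: 6 = 6.

6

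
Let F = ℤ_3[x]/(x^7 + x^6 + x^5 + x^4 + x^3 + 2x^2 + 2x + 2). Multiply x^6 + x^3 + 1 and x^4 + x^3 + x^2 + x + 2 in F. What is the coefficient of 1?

Multiply in ℤ_3[x]: (x^6 + x^3 + 1)·(x^4 + x^3 + x^2 + x + 2) = x^10 + x^9 + x^8 + 2x^7 + x^5 + 2x^4 + x^2 + x + 2.
Reduce using x^7 ≡ 2x^6 + 2x^5 + 2x^4 + 2x^3 + x^2 + x + 1 (mod x^7 + x^6 + x^5 + x^4 + x^3 + 2x^2 + 2x + 2).
Reduced: x^6 + x^5 + 2x^4 + 2x^2 + 2x.

0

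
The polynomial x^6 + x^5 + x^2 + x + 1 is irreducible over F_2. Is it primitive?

Write f(x) = x^6 + x^5 + x^2 + x + 1.
|GF(2^6)^×| = 2^6 − 1 = 63. Prime factorization: 63 = 3^2·7.
f is primitive ⇔ x has order 63 in GF(2)[x]/(f), i.e. x^(63/q) ≠ 1 for each prime q | 63.
x^(21) mod f = x^5 + x^3 + x^2.
x^(9) mod f = x^3 + x^2 + 1.
None equal 1, so x has full order 63; f is primitive.

Yes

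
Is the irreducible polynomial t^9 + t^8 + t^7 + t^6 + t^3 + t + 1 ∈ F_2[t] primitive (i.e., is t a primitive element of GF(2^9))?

Yes

Write f(t) = t^9 + t^8 + t^7 + t^6 + t^3 + t + 1.
|GF(2^9)^×| = 2^9 − 1 = 511. Prime factorization: 511 = 7·73.
f is primitive ⇔ t has order 511 in GF(2)[t]/(f), i.e. t^(511/q) ≠ 1 for each prime q | 511.
t^(73) mod f = t^7 + t^5 + t^3 + t + 1.
t^(7) mod f = t^7.
None equal 1, so t has full order 511; f is primitive.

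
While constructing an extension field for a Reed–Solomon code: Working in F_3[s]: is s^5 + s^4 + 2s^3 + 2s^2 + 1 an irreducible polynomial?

Write m(s) = s^5 + s^4 + 2s^3 + 2s^2 + 1.
Check for roots in F_3: m(0) = 1; m(1) = 1; m(2) = 1.
No roots, so no linear factors.
Monic irreducibles of degree 2 over GF(3): s^2 + 1, s^2 + s + 2, s^2 + 2s + 2.
None of them divide m (all give nonzero remainder).
No irreducible factor of degree ≤ 2 exists, so m is irreducible over GF(3).

Yes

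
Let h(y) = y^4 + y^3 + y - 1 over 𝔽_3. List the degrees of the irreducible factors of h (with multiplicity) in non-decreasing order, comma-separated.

2, 2

Roots in 𝔽_3: h(0) = 2; h(1) = 2; h(2) = 1.
Complete factorization: h(y) = (y^2 + 1)·(y^2 + y - 1).
Factor degrees with multiplicity: 2 + 2 = 4.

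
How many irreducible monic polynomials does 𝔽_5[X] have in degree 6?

2580

By the necklace-counting formula, N_5(6) = (1/6) Σ_{d|6} μ(6/d)·5^d.
Divisors of 6: 1, 2, 3, 6; μ(6/d) for each: 1, -1, -1, 1.
Σ = 5^1 − 5^2 − 5^3 + 5^6 = 15480.
N = 15480/6 = 2580.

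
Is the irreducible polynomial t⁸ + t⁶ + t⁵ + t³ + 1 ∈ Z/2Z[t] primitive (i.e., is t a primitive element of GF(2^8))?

Yes

Write f(t) = t⁸ + t⁶ + t⁵ + t³ + 1.
|GF(2^8)^×| = 2^8 − 1 = 255. Prime factorization: 255 = 3·5·17.
f is primitive ⇔ t has order 255 in GF(2)[t]/(f), i.e. t^(255/q) ≠ 1 for each prime q | 255.
t^(85) mod f = t⁶ + t⁵ + t⁴ + t³ + t² + t + 1.
t^(51) mod f = t⁶ + t⁵ + t⁴ + t³.
t^(15) mod f = t⁷ + t⁵ + t⁴ + t² + 1.
None equal 1, so t has full order 255; f is primitive.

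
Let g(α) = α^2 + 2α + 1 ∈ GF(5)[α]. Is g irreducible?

No

Check for roots in GF(5): g(0) = 1; g(1) = 4; g(2) = 4; g(3) = 1; g(4) = 0 → root.
g(4) = 0, so (α − 4) divides g(α); g is reducible.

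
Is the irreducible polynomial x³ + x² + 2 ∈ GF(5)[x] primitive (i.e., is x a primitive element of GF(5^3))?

Write f(x) = x³ + x² + 2.
|GF(5^3)^×| = 5^3 − 1 = 124. Prime factorization: 124 = 2^2·31.
f is primitive ⇔ x has order 124 in GF(5)[x]/(f), i.e. x^(124/q) ≠ 1 for each prime q | 124.
x^(62) mod f = 4.
x^(4) mod f = x² + 3x + 2.
None equal 1, so x has full order 124; f is primitive.

Yes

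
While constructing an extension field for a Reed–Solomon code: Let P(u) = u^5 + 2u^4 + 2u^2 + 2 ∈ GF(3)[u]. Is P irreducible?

Yes

Check for roots in GF(3): P(0) = 2; P(1) = 1; P(2) = 2.
No roots, so no linear factors.
Monic irreducibles of degree 2 over GF(3): u^2 + 1, u^2 + u + 2, u^2 + 2u + 2.
None of them divide P (all give nonzero remainder).
No irreducible factor of degree ≤ 2 exists, so P is irreducible over GF(3).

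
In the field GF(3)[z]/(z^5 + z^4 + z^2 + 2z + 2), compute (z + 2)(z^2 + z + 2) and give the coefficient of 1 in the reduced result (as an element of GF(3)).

1

Multiply in GF(3)[z]: (z + 2)·(z^2 + z + 2) = z^3 + z + 1.
Reduced: z^3 + z + 1.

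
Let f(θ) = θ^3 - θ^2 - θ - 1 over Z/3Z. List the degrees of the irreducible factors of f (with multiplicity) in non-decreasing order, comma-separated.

3

Roots in Z/3Z: f(0) = 2; f(1) = 1; f(2) = 1.
Complete factorization: f(θ) = (θ^3 - θ^2 - θ - 1).
Factor degrees with multiplicity: 3 = 3.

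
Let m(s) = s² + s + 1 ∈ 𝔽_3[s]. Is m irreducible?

No

Check for roots in 𝔽_3: m(0) = 1; m(1) = 0 → root; m(2) = 1.
m(1) = 0, so (s − 1) divides m(s); m is reducible.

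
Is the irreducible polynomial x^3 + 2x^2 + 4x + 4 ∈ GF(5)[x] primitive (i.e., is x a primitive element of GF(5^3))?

Write f(x) = x^3 + 2x^2 + 4x + 4.
|GF(5^3)^×| = 5^3 − 1 = 124. Prime factorization: 124 = 2^2·31.
f is primitive ⇔ x has order 124 in GF(5)[x]/(f), i.e. x^(124/q) ≠ 1 for each prime q | 124.
x^(62) mod f = 1
x^(4) mod f = 4x + 3.
Since x^(62) = 1, the order of x divides 62 < 124; not primitive.

No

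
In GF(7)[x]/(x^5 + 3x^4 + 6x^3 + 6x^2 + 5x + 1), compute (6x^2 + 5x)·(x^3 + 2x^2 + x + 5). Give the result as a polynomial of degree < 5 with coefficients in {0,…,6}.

Multiply in GF(7)[x]: (6x^2 + 5x)·(x^3 + 2x^2 + x + 5) = 6x^5 + 3x^4 + 2x^3 + 4x.
Reduce using x^5 ≡ 4x^4 + x^3 + x^2 + 2x + 6 (mod x^5 + 3x^4 + 6x^3 + 6x^2 + 5x + 1).
Reduced: 6x^4 + x^3 + 6x^2 + 2x + 1.

6x^4 + x^3 + 6x^2 + 2x + 1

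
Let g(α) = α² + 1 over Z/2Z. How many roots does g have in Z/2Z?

Evaluate at each of the 2 elements of Z/2Z:
g(0) = 1; g(1) = 0 → root.
Roots: {1}.

1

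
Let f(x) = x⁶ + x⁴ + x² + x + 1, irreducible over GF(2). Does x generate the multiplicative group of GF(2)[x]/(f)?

|GF(2^6)^×| = 2^6 − 1 = 63. Prime factorization: 63 = 3^2·7.
f is primitive ⇔ x has order 63 in GF(2)[x]/(f), i.e. x^(63/q) ≠ 1 for each prime q | 63.
x^(21) mod f = 1
x^(9) mod f = x⁴ + x² + x.
Since x^(21) = 1, the order of x divides 21 < 63; not primitive.

No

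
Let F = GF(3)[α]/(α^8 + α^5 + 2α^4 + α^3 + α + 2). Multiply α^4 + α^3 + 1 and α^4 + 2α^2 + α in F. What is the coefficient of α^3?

2

Multiply in GF(3)[α]: (α^4 + α^3 + 1)·(α^4 + 2α^2 + α) = α^8 + α^7 + 2α^6 + 2α^4 + 2α^2 + α.
Reduce using α^8 ≡ 2α^5 + α^4 + 2α^3 + 2α + 1 (mod α^8 + α^5 + 2α^4 + α^3 + α + 2).
Reduced: α^7 + 2α^6 + 2α^5 + 2α^3 + 2α^2 + 1.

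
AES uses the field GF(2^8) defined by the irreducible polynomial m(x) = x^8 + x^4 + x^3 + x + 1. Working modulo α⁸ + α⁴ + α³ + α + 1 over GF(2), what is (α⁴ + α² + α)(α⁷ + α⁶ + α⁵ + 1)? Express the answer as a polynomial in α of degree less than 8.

Multiply in GF(2)[α]: (α⁴ + α² + α)·(α⁷ + α⁶ + α⁵ + 1) = α¹¹ + α¹⁰ + α⁶ + α⁴ + α² + α.
Reduce using α⁸ ≡ α⁴ + α³ + α + 1 (mod α⁸ + α⁴ + α³ + α + 1).
Reduced: α⁷ + α⁶ + α⁵ + α.

α^7 + α^6 + α^5 + α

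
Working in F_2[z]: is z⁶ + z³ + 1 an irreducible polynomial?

Write m(z) = z⁶ + z³ + 1.
Check for roots in F_2: m(0) = 1; m(1) = 1.
No roots, so no linear factors.
Monic irreducibles of degree 2 over GF(2): z² + z + 1.
None of them divide m (all give nonzero remainder).
Monic irreducibles of degree 3 over GF(2): z³ + z + 1, z³ + z² + 1.
None of them divide m (all give nonzero remainder).
No irreducible factor of degree ≤ 3 exists, so m is irreducible over GF(2).

Yes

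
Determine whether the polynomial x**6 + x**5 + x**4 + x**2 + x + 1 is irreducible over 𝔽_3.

No

Write P(x) = x**6 + x**5 + x**4 + x**2 + x + 1.
Check for roots in 𝔽_3: P(0) = 1; P(1) = 0 → root; P(2) = 2.
P(1) = 0, so (x − 1) divides P(x); P is reducible.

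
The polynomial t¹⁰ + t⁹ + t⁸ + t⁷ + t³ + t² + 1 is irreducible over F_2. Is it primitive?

Yes

Write f(t) = t¹⁰ + t⁹ + t⁸ + t⁷ + t³ + t² + 1.
|GF(2^10)^×| = 2^10 − 1 = 1023. Prime factorization: 1023 = 3·11·31.
f is primitive ⇔ t has order 1023 in GF(2)[t]/(f), i.e. t^(1023/q) ≠ 1 for each prime q | 1023.
t^(341) mod f = t⁸ + t⁷ + t⁶ + t².
t^(93) mod f = t⁸ + t⁶ + t³ + 1.
t^(33) mod f = t⁹ + t⁸ + t⁶ + t² + t.
None equal 1, so t has full order 1023; f is primitive.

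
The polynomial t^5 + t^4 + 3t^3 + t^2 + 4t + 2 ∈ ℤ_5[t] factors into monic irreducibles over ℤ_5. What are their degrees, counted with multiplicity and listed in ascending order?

5

Write h(t) = t^5 + t^4 + 3t^3 + t^2 + 4t + 2.
Roots in ℤ_5: h(0) = 2; h(1) = 2; h(2) = 1; h(3) = 3; h(4) = 1.
Complete factorization: h(t) = (t^5 + t^4 + 3t^3 + t^2 + 4t + 2).
Factor degrees with multiplicity: 5 = 5.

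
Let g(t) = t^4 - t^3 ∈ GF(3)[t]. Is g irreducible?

Check for roots in GF(3): g(0) = 0 → root; g(1) = 0 → root; g(2) = 2.
g(0) = 0, so (t) divides g(t); g is reducible.

No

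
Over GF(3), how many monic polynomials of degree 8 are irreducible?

x^(3^8) − x is the product of all monic irreducibles of degree dividing 8; Möbius inversion gives N = (1/8) Σ μ(8/d)·3^d.
Divisors of 8: 1, 2, 4, 8; μ(8/d) for each: 0, 0, -1, 1.
Σ = − 3^4 + 3^8 = 6480.
N = 6480/8 = 810.

810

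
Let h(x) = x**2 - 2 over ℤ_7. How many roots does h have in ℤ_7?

Evaluate at each of the 7 elements of ℤ_7:
h(0) = 5; h(1) = 6; h(2) = 2; h(3) = 0 → root; h(4) = 0 → root; h(5) = 2; h(6) = 6.
Roots: {3, 4}.

2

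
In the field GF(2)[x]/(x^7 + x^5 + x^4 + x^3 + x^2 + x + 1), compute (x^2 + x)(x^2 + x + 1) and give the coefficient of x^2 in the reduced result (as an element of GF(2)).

Multiply in GF(2)[x]: (x^2 + x)·(x^2 + x + 1) = x^4 + x.
Reduced: x^4 + x.

0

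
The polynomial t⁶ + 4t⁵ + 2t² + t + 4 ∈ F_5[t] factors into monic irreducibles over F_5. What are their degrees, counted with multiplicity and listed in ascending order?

Write h(t) = t⁶ + 4t⁵ + 2t² + t + 4.
Roots in F_5: h(0) = 4; h(1) = 2; h(2) = 1; h(3) = 1; h(4) = 2.
Complete factorization: h(t) = (t⁶ + 4t⁵ + 2t² + t + 4).
Factor degrees with multiplicity: 6 = 6.

6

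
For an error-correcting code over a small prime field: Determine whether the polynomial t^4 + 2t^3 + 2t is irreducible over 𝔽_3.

Write g(t) = t^4 + 2t^3 + 2t.
Check for roots in 𝔽_3: g(0) = 0 → root; g(1) = 2; g(2) = 0 → root.
g(0) = 0, so (t) divides g(t); g is reducible.

No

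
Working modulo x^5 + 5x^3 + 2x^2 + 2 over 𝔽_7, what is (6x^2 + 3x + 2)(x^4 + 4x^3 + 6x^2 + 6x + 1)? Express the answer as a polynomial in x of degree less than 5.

6x^4 + 6x^3 + 3x^2 + 3x + 4

Multiply in 𝔽_7[x]: (6x^2 + 3x + 2)·(x^4 + 4x^3 + 6x^2 + 6x + 1) = 6x^6 + 6x^5 + x^4 + 6x^3 + x^2 + x + 2.
Reduce using x^5 ≡ 2x^3 + 5x^2 + 5 (mod x^5 + 5x^3 + 2x^2 + 2).
Reduced: 6x^4 + 6x^3 + 3x^2 + 3x + 4.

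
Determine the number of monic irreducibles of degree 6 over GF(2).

9

The number of monic irreducibles of degree 6 over GF(2) is (1/6)·Σ_{d∣6} μ(6/d) 2^d.
Divisors of 6: 1, 2, 3, 6; μ(6/d) for each: 1, -1, -1, 1.
Σ = 2^1 − 2^2 − 2^3 + 2^6 = 54.
N = 54/6 = 9.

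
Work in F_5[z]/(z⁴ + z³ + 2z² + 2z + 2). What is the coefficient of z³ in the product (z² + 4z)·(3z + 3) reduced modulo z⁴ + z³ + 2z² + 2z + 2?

Multiply in F_5[z]: (z² + 4z)·(3z + 3) = 3z³ + 2z.
Reduced: 3z³ + 2z.

3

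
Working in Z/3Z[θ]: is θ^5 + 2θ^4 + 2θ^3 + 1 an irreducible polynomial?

Write h(θ) = θ^5 + 2θ^4 + 2θ^3 + 1.
Check for roots in Z/3Z: h(0) = 1; h(1) = 0 → root; h(2) = 0 → root.
h(1) = 0, so (θ − 1) divides h(θ); h is reducible.

No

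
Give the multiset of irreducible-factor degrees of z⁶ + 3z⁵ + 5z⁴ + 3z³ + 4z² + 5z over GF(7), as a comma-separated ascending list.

1, 1, 1, 1, 2

Write g(z) = z⁶ + 3z⁵ + 5z⁴ + 3z³ + 4z² + 5z.
Linear factors from roots: (z), (z + 6), (z + 4).
Complete factorization: g(z) = (z)·(z + 4)·(z + 6)^2·(z² + z + 3).
Factor degrees with multiplicity: 1 + 1 + 1 + 1 + 2 = 6.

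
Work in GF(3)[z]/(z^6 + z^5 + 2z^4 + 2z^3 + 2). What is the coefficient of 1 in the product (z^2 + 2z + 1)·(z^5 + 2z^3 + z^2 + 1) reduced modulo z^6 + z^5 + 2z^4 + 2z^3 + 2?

Multiply in GF(3)[z]: (z^2 + 2z + 1)·(z^5 + 2z^3 + z^2 + 1) = z^7 + 2z^6 + 2z^4 + z^3 + 2z^2 + 2z + 1.
Reduce using z^6 ≡ 2z^5 + z^4 + z^3 + 1 (mod z^6 + z^5 + 2z^4 + 2z^3 + 2).
Reduced: z^4 + 2z^3 + 2z^2 + 2.

2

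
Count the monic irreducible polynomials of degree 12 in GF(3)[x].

44220

The number of monic irreducibles of degree 12 over GF(3) is (1/12)·Σ_{d∣12} μ(12/d) 3^d.
Divisors of 12: 1, 2, 3, 4, 6, 12; μ(12/d) for each: 0, 1, 0, -1, -1, 1.
Σ = 3^2 − 3^4 − 3^6 + 3^12 = 530640.
N = 530640/12 = 44220.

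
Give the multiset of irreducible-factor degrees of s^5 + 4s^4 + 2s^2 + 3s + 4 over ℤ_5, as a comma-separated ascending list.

5

Write f(s) = s^5 + 4s^4 + 2s^2 + 3s + 4.
Roots in ℤ_5: f(0) = 4; f(1) = 4; f(2) = 4; f(3) = 3; f(4) = 1.
Complete factorization: f(s) = (s^5 + 4s^4 + 2s^2 + 3s + 4).
Factor degrees with multiplicity: 5 = 5.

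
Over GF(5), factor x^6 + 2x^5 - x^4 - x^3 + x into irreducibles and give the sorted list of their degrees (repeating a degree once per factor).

1, 1, 4

Write h(x) = x^6 + 2x^5 - x^4 - x^3 + x.
Roots in GF(5): h(0) = 0 → root; h(1) = 2; h(2) = 1; h(3) = 0 → root; h(4) = 3.
Linear factors from roots: (x), (x + 2).
Complete factorization: h(x) = (x)·(x + 2)·(x^4 - x^2 + x - 2).
Factor degrees with multiplicity: 1 + 1 + 4 = 6.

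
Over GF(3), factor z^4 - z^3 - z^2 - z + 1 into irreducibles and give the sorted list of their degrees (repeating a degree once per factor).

Write g(z) = z^4 - z^3 - z^2 - z + 1.
Roots in GF(3): g(0) = 1; g(1) = 2; g(2) = 0 → root.
Linear factors from roots: (z + 1).
Complete factorization: g(z) = (z + 1)^2·(z^2 + 1).
Factor degrees with multiplicity: 1 + 1 + 2 = 4.

1, 1, 2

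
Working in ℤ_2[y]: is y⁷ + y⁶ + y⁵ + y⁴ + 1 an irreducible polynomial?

Write g(y) = y⁷ + y⁶ + y⁵ + y⁴ + 1.
Check for roots in ℤ_2: g(0) = 1; g(1) = 1.
No roots, so no linear factors.
Monic irreducibles of degree 2 over GF(2): y² + y + 1.
None of them divide g (all give nonzero remainder).
Monic irreducibles of degree 3 over GF(2): y³ + y + 1, y³ + y² + 1.
None of them divide g (all give nonzero remainder).
No irreducible factor of degree ≤ 3 exists, so g is irreducible over GF(2).

Yes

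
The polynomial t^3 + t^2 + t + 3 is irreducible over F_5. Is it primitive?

Write f(t) = t^3 + t^2 + t + 3.
|GF(5^3)^×| = 5^3 − 1 = 124. Prime factorization: 124 = 2^2·31.
f is primitive ⇔ t has order 124 in GF(5)[t]/(f), i.e. t^(124/q) ≠ 1 for each prime q | 124.
t^(62) mod f = 4.
t^(4) mod f = 3t + 3.
None equal 1, so t has full order 124; f is primitive.

Yes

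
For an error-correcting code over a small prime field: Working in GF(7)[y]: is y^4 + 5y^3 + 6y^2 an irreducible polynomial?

No

Write P(y) = y^4 + 5y^3 + 6y^2.
Check for roots in GF(7): P(0) = 0 → root; P(1) = 5; P(2) = 3; P(3) = 4; P(4) = 0 → root; P(5) = 0 → root; P(6) = 2.
P(0) = 0, so (y) divides P(y); P is reducible.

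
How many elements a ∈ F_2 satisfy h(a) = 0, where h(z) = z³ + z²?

2

Evaluate at each of the 2 elements of F_2:
h(0) = 0 → root; h(1) = 0 → root.
Roots: {0, 1}.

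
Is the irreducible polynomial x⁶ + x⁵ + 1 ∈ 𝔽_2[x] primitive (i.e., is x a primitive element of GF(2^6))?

Write f(x) = x⁶ + x⁵ + 1.
|GF(2^6)^×| = 2^6 − 1 = 63. Prime factorization: 63 = 3^2·7.
f is primitive ⇔ x has order 63 in GF(2)[x]/(f), i.e. x^(63/q) ≠ 1 for each prime q | 63.
x^(21) mod f = x⁵ + x⁴ + x³ + 1.
x^(9) mod f = x⁵ + x³ + x² + x + 1.
None equal 1, so x has full order 63; f is primitive.

Yes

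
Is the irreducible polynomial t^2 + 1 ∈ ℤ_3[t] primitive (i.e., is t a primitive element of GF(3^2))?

No

Write f(t) = t^2 + 1.
|GF(3^2)^×| = 3^2 − 1 = 8. Prime factorization: 8 = 2^3.
f is primitive ⇔ t has order 8 in GF(3)[t]/(f), i.e. t^(8/q) ≠ 1 for each prime q | 8.
t^(4) mod f = 1
Since t^(4) = 1, the order of t divides 4 < 8; not primitive.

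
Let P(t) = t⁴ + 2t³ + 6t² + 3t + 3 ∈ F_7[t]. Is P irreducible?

Check for roots in F_7: P(0) = 3; P(1) = 1; P(2) = 2; P(3) = 5; P(4) = 5; P(5) = 0 → root; P(6) = 5.
P(5) = 0, so (t − 5) divides P(t); P is reducible.

No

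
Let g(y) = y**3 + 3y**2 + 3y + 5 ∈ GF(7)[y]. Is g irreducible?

Yes

Check for roots in GF(7): g(0) = 5; g(1) = 5; g(2) = 3; g(3) = 5; g(4) = 3; g(5) = 3; g(6) = 4.
No roots. A degree-3 polynomial over a field with no linear factor is irreducible.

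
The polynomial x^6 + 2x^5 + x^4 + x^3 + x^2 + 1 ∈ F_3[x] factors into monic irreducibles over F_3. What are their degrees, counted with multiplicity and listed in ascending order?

Write f(x) = x^6 + 2x^5 + x^4 + x^3 + x^2 + 1.
Roots in F_3: f(0) = 1; f(1) = 1; f(2) = 1.
Complete factorization: f(x) = (x^3 + x^2 + 2)^2.
Factor degrees with multiplicity: 3 + 3 = 6.

3, 3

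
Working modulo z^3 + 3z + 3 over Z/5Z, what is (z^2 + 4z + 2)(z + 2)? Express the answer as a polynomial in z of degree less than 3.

z^2 + 2z + 1

Multiply in Z/5Z[z]: (z^2 + 4z + 2)·(z + 2) = z^3 + z^2 + 4.
Reduce using z^3 ≡ 2z + 2 (mod z^3 + 3z + 3).
Reduced: z^2 + 2z + 1.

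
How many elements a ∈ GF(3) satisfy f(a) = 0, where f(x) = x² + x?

2

Evaluate at each of the 3 elements of GF(3):
f(0) = 0 → root; f(1) = 2; f(2) = 0 → root.
Roots: {0, 2}.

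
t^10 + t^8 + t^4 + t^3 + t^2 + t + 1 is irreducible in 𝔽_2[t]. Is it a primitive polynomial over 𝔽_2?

No

Write f(t) = t^10 + t^8 + t^4 + t^3 + t^2 + t + 1.
|GF(2^10)^×| = 2^10 − 1 = 1023. Prime factorization: 1023 = 3·11·31.
f is primitive ⇔ t has order 1023 in GF(2)[t]/(f), i.e. t^(1023/q) ≠ 1 for each prime q | 1023.
t^(341) mod f = 1
t^(93) mod f = t^9 + t^8 + t^7 + t^6 + t^5.
t^(33) mod f = t^8 + t^6 + t^5 + t^2 + 1.
Since t^(341) = 1, the order of t divides 341 < 1023; not primitive.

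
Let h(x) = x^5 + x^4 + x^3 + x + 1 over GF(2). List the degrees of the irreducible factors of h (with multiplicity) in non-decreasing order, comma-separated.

5

Roots in GF(2): h(0) = 1; h(1) = 1.
Complete factorization: h(x) = (x^5 + x^4 + x^3 + x + 1).
Factor degrees with multiplicity: 5 = 5.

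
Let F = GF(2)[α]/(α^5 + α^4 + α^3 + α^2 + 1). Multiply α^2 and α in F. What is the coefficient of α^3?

1

Multiply in GF(2)[α]: (α^2)·(α) = α^3.
Reduced: α^3.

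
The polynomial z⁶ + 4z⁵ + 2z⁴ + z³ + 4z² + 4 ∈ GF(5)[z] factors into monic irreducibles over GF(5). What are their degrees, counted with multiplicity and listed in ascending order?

1, 1, 4

Write g(z) = z⁶ + 4z⁵ + 2z⁴ + z³ + 4z² + 4.
Roots in GF(5): g(0) = 4; g(1) = 1; g(2) = 2; g(3) = 0 → root; g(4) = 1.
Linear factors from roots: (z + 2).
Complete factorization: g(z) = (z + 2)^2·(z⁴ + 3z² + 4z + 1).
Factor degrees with multiplicity: 1 + 1 + 4 = 6.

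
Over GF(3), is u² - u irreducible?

No

Write f(u) = u² - u.
Check for roots in GF(3): f(0) = 0 → root; f(1) = 0 → root; f(2) = 2.
f(0) = 0, so (u) divides f(u); f is reducible.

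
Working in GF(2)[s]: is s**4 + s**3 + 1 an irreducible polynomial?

Write f(s) = s**4 + s**3 + 1.
Check for roots in GF(2): f(0) = 1; f(1) = 1.
No roots, so no linear factors.
Monic irreducibles of degree 2 over GF(2): s**2 + s + 1.
None of them divide f (all give nonzero remainder).
No irreducible factor of degree ≤ 2 exists, so f is irreducible over GF(2).

Yes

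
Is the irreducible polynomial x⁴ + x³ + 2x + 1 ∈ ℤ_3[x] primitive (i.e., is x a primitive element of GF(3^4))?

Write f(x) = x⁴ + x³ + 2x + 1.
|GF(3^4)^×| = 3^4 − 1 = 80. Prime factorization: 80 = 2^4·5.
f is primitive ⇔ x has order 80 in GF(3)[x]/(f), i.e. x^(80/q) ≠ 1 for each prime q | 80.
x^(40) mod f = 1
x^(16) mod f = 2x² + x + 1.
Since x^(40) = 1, the order of x divides 40 < 80; not primitive.

No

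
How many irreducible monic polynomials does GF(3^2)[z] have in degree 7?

683280

Gauss's count: N_{9}(7) = (1/7) Σ_{d|7} μ(7/d)·9^d.
Divisors of 7: 1, 7; μ(7/d) for each: -1, 1.
Σ = − 9^1 + 9^7 = 4782960.
N = 4782960/7 = 683280.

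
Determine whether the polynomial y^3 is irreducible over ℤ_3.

Write h(y) = y^3.
Check for roots in ℤ_3: h(0) = 0 → root; h(1) = 1; h(2) = 2.
h(0) = 0, so (y) divides h(y); h is reducible.

No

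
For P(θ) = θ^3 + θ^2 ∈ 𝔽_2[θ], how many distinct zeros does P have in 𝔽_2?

Evaluate at each of the 2 elements of 𝔽_2:
P(0) = 0 → root; P(1) = 0 → root.
Roots: {0, 1}.

2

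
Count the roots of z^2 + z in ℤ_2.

2

Write g(z) = z^2 + z.
Evaluate at each of the 2 elements of ℤ_2:
g(0) = 0 → root; g(1) = 0 → root.
Roots: {0, 1}.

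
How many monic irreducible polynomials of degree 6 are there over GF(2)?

9

Gauss's count: N_{2}(6) = (1/6) Σ_{d|6} μ(6/d)·2^d.
Divisors of 6: 1, 2, 3, 6; μ(6/d) for each: 1, -1, -1, 1.
Σ = 2^1 − 2^2 − 2^3 + 2^6 = 54.
N = 54/6 = 9.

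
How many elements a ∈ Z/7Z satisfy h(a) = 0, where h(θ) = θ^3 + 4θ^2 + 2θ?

3

Evaluate at each of the 7 elements of Z/7Z:
h(0) = 0 → root; h(1) = 0 → root; h(2) = 0 → root; h(3) = 6; h(4) = 3; h(5) = 4; h(6) = 1.
Roots: {0, 1, 2}.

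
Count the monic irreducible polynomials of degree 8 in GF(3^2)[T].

5380020

x^(9^8) − x is the product of all monic irreducibles of degree dividing 8; Möbius inversion gives N = (1/8) Σ μ(8/d)·9^d.
Divisors of 8: 1, 2, 4, 8; μ(8/d) for each: 0, 0, -1, 1.
Σ = − 9^4 + 9^8 = 43040160.
N = 43040160/8 = 5380020.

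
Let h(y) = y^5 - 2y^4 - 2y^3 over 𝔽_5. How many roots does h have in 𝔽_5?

Evaluate at each of the 5 elements of 𝔽_5:
h(0) = 0 → root; h(1) = 2; h(2) = 4; h(3) = 2; h(4) = 4.
Roots: {0}.

1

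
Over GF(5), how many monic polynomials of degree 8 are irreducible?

48750

The number of monic irreducibles of degree 8 over GF(5) is (1/8)·Σ_{d∣8} μ(8/d) 5^d.
Divisors of 8: 1, 2, 4, 8; μ(8/d) for each: 0, 0, -1, 1.
Σ = − 5^4 + 5^8 = 390000.
N = 390000/8 = 48750.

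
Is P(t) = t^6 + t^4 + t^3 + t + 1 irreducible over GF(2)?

Yes

Check for roots in GF(2): P(0) = 1; P(1) = 1.
No roots, so no linear factors.
Monic irreducibles of degree 2 over GF(2): t^2 + t + 1.
None of them divide P (all give nonzero remainder).
Monic irreducibles of degree 3 over GF(2): t^3 + t + 1, t^3 + t^2 + 1.
None of them divide P (all give nonzero remainder).
No irreducible factor of degree ≤ 3 exists, so P is irreducible over GF(2).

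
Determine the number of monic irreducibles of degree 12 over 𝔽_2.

x^(2^12) − x is the product of all monic irreducibles of degree dividing 12; Möbius inversion gives N = (1/12) Σ μ(12/d)·2^d.
Divisors of 12: 1, 2, 3, 4, 6, 12; μ(12/d) for each: 0, 1, 0, -1, -1, 1.
Σ = 2^2 − 2^4 − 2^6 + 2^12 = 4020.
N = 4020/12 = 335.

335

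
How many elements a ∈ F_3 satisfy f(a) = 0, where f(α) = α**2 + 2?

2

Evaluate at each of the 3 elements of F_3:
f(0) = 2; f(1) = 0 → root; f(2) = 0 → root.
Roots: {1, 2}.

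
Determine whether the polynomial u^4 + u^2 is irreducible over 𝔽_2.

No

Write m(u) = u^4 + u^2.
Check for roots in 𝔽_2: m(0) = 0 → root; m(1) = 0 → root.
m(0) = 0, so (u) divides m(u); m is reducible.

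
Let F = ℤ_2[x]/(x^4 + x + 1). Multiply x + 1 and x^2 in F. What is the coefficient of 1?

0

Multiply in ℤ_2[x]: (x + 1)·(x^2) = x^3 + x^2.
Reduced: x^3 + x^2.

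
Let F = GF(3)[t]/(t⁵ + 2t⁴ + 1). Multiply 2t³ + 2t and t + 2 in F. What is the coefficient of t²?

2

Multiply in GF(3)[t]: (2t³ + 2t)·(t + 2) = 2t⁴ + t³ + 2t² + t.
Reduced: 2t⁴ + t³ + 2t² + t.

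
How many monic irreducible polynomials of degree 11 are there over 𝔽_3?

x^(3^11) − x is the product of all monic irreducibles of degree dividing 11; Möbius inversion gives N = (1/11) Σ μ(11/d)·3^d.
Divisors of 11: 1, 11; μ(11/d) for each: -1, 1.
Σ = − 3^1 + 3^11 = 177144.
N = 177144/11 = 16104.

16104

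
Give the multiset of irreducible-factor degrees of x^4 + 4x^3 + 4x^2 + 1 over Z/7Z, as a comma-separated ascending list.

Write f(x) = x^4 + 4x^3 + 4x^2 + 1.
Complete factorization: f(x) = (x^2 + x + 3)·(x^2 + 3x + 5).
Factor degrees with multiplicity: 2 + 2 = 4.

2, 2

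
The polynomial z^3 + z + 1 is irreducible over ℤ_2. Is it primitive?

Write f(z) = z^3 + z + 1.
|GF(2^3)^×| = 2^3 − 1 = 7. Prime factorization: 7 = 7.
f is primitive ⇔ z has order 7 in GF(2)[z]/(f), i.e. z^(7/q) ≠ 1 for each prime q | 7.
z^(1) mod f = z.
None equal 1, so z has full order 7; f is primitive.

Yes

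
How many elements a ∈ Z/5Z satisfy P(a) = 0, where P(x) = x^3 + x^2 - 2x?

3

Evaluate at each of the 5 elements of Z/5Z:
P(0) = 0 → root; P(1) = 0 → root; P(2) = 3; P(3) = 0 → root; P(4) = 2.
Roots: {0, 1, 3}.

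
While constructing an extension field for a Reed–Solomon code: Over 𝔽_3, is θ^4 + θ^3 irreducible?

Write f(θ) = θ^4 + θ^3.
Check for roots in 𝔽_3: f(0) = 0 → root; f(1) = 2; f(2) = 0 → root.
f(0) = 0, so (θ) divides f(θ); f is reducible.

No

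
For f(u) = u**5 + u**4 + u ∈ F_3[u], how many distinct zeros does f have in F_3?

Evaluate at each of the 3 elements of F_3:
f(0) = 0 → root; f(1) = 0 → root; f(2) = 2.
Roots: {0, 1}.

2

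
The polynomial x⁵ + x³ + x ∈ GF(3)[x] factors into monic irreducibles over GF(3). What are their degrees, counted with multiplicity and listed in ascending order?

1, 1, 1, 1, 1

Write g(x) = x⁵ + x³ + x.
Roots in GF(3): g(0) = 0 → root; g(1) = 0 → root; g(2) = 0 → root.
Linear factors from roots: (x), (x - 1), (x + 1).
Complete factorization: g(x) = (x)·(x + 1)^2·(x - 1)^2.
Factor degrees with multiplicity: 1 + 1 + 1 + 1 + 1 = 5.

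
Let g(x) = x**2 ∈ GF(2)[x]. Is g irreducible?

No

Check for roots in GF(2): g(0) = 0 → root; g(1) = 1.
g(0) = 0, so (x) divides g(x); g is reducible.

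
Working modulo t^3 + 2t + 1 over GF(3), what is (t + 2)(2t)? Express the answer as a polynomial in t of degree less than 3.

Multiply in GF(3)[t]: (t + 2)·(2t) = 2t^2 + t.
Reduced: 2t^2 + t.

2t^2 + t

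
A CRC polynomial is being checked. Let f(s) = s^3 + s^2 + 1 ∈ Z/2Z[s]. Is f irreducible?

Yes

Check for roots in Z/2Z: f(0) = 1; f(1) = 1.
No roots. A degree-3 polynomial over a field with no linear factor is irreducible.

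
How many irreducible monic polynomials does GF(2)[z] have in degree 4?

By the necklace-counting formula, N_2(4) = (1/4) Σ_{d|4} μ(4/d)·2^d.
Divisors of 4: 1, 2, 4; μ(4/d) for each: 0, -1, 1.
Σ = − 2^2 + 2^4 = 12.
N = 12/4 = 3.

3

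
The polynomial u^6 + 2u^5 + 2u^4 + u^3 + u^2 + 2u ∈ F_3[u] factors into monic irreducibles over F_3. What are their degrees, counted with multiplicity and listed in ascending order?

Write f(u) = u^6 + 2u^5 + 2u^4 + u^3 + u^2 + 2u.
Roots in F_3: f(0) = 0 → root; f(1) = 0 → root; f(2) = 2.
Linear factors from roots: (u), (u + 2).
Complete factorization: f(u) = (u)·(u + 2)·(u^2 + 1)^2.
Factor degrees with multiplicity: 1 + 1 + 2 + 2 = 6.

1, 1, 2, 2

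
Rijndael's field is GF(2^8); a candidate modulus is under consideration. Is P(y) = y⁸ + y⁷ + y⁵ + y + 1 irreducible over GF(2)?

Check for roots in GF(2): P(0) = 1; P(1) = 1.
No roots, so no linear factors.
Monic irreducibles of degree 2 over GF(2): y² + y + 1.
None of them divide P (all give nonzero remainder).
Monic irreducibles of degree 3 over GF(2): y³ + y + 1, y³ + y² + 1.
None of them divide P (all give nonzero remainder).
Monic irreducibles of degree 4 over GF(2): y⁴ + y + 1, y⁴ + y³ + 1, y⁴ + y³ + y² + y + 1.
None of them divide P (all give nonzero remainder).
No irreducible factor of degree ≤ 4 exists, so P is irreducible over GF(2).

Yes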